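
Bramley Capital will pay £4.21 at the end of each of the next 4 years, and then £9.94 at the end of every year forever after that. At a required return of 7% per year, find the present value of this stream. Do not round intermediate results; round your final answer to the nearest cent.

£122.59

PV of 4-year annuity: £4.21 × [1 − (1+0.07)^−4] / 0.07 = 14.26016
Perpetuity value at year 4: £9.94 / 0.07 = 142.00000
PV of perpetuity: 142.00000 / (1+0.07)^4 = 108.33112
Total PV = 14.26016 + 108.33112 = 122.59128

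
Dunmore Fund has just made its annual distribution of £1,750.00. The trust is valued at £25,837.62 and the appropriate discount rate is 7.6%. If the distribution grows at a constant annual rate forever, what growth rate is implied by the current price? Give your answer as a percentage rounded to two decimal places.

P = D₀(1+g)/(r−g) ⇒ P(r−g) = D₀(1+g) ⇒ g(P+D₀) = P·r − D₀
g = (P·r − D₀)/(P + D₀) = (£25,837.62×0.076 − £1,750.00) / (£25,837.62 + £1,750.00) = 0.007745

0.77%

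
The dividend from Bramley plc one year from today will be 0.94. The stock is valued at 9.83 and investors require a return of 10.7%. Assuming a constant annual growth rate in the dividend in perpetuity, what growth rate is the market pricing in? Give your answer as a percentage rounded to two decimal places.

P = D₁/(r−g) ⇒ g = r − D₁/P = 0.107 − 0.94/9.83 = 0.011374

1.14%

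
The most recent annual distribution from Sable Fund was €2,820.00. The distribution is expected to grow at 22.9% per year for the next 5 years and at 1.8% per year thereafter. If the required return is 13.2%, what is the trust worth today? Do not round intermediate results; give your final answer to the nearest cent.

D_1 = 3465.78000
D_2 = 4259.44362
D_3 = 5234.85621
D_4 = 6433.63828
D_5 = 7906.94145
Terminal value at year 5: TV = D_5×(1+g_2)/(r−g_2) = 8049.26639/0.114 = 70607.59994
P_0 = D_1/(1+r)^1 + D_2/(1+r)^2 + D_3/(1+r)^3 + D_4/(1+r)^4 + D_5/(1+r)^5 + TV/(1+r)^5
    = 3061.64311 + 3323.99239 + 3608.82212 + 3918.05865 + 4253.79336 + 37985.62838 = 56151.93800

€56151.94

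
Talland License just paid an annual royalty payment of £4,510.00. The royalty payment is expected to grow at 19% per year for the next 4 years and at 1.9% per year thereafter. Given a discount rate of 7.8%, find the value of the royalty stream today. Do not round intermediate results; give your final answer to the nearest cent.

D_1 = 5366.90000
D_2 = 6386.61100
D_3 = 7600.06709
D_4 = 9044.07984
Terminal value at year 4: TV = D_4×(1+g_2)/(r−g_2) = 9215.91735/0.059 = 156201.98905
P_0 = D_1/(1+r)^1 + D_2/(1+r)^2 + D_3/(1+r)^3 + D_4/(1+r)^4 + TV/(1+r)^4
    = 4978.57143 + 5495.82560 + 6066.82047 + 6697.13948 + 115667.54459 = 138905.90157

£138905.90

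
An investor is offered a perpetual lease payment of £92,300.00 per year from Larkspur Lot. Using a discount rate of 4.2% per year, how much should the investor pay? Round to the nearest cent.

£2197619.05

Level perpetuity: PV = C / r = £92,300.00 / 0.042 = £2,197,619.05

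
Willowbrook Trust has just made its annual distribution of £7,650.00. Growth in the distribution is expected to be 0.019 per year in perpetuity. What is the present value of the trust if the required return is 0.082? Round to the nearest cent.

£123735.71

D₁ = D₀ × (1 + g) = £7,650.00 × 1.019 = £7,795.3500
Growing perpetuity: P = D₁ / (r − g) = £7,795.3500 / (0.082 − 0.019) = £123,735.71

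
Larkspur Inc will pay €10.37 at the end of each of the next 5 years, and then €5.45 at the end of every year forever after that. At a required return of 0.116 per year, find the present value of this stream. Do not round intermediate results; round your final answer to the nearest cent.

€64.90

PV of 5-year annuity: €10.37 × [1 − (1+0.116)^−5] / 0.116 = 37.75494
Perpetuity value at year 5: €5.45 / 0.116 = 46.98276
PV of perpetuity: 46.98276 / (1+0.116)^5 = 27.14048
Total PV = 37.75494 + 27.14048 = 64.89542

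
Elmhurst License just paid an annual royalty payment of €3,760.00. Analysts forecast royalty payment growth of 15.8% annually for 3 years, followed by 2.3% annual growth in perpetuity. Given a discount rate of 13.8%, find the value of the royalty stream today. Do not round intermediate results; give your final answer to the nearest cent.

D_1 = 4354.08000
D_2 = 5042.02464
D_3 = 5838.66453
Terminal value at year 3: TV = D_3×(1+g_2)/(r−g_2) = 5972.95382/0.115 = 51938.72885
P_0 = D_1/(1+r)^1 + D_2/(1+r)^2 + D_3/(1+r)^3 + TV/(1+r)^3
    = 3826.08084 + 3893.32304 + 3961.74699 + 35242.32325 = 46923.47412

€46923.47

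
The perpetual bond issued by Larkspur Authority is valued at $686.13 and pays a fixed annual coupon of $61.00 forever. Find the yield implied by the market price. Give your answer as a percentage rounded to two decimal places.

P = C/r ⇒ r = C/P = $61.00/$686.13 = 0.088904

8.89%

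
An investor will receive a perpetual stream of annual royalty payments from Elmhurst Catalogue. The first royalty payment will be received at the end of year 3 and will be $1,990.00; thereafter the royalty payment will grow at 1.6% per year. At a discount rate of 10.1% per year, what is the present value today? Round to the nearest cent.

$19313.43

Value at end of year 2: C₁ / (r − g) = $1,990.00 / (0.101 − 0.016) = $23,411.7647
Discount to today: PV = $23,411.7647 / (1 + 0.101)^2 = $23,411.7647 / 1.212201 = $19,313.43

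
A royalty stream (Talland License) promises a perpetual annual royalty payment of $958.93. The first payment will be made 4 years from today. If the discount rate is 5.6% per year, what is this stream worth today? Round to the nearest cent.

Value at end of year 3: C / r = $958.93 / 0.056 = $17,123.7500
Discount to today: PV = $17,123.7500 / (1 + 0.056)^3 = $17,123.7500 / 1.177584 = $14,541.43

$14541.43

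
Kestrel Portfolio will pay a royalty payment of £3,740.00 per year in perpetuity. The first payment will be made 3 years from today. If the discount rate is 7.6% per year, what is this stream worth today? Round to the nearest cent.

Value at end of year 2: C / r = £3,740.00 / 0.076 = £49,210.5263
Discount to today: PV = £49,210.5263 / (1 + 0.076)^2 = £49,210.5263 / 1.157776 = £42,504.36

£42504.36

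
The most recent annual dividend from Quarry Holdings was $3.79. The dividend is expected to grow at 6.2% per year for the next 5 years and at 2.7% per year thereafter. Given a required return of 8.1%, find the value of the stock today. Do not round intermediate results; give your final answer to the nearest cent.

D_1 = 4.02498
D_2 = 4.27453
D_3 = 4.53955
D_4 = 4.82100
D_5 = 5.11990
Terminal value at year 5: TV = D_5×(1+g_2)/(r−g_2) = 5.25814/0.054 = 97.37298
P_0 = D_1/(1+r)^1 + D_2/(1+r)^2 + D_3/(1+r)^3 + D_4/(1+r)^4 + D_5/(1+r)^5 + TV/(1+r)^5
    = 3.72339 + 3.65794 + 3.59365 + 3.53049 + 3.46843 + 65.96446 = 83.93836

$83.94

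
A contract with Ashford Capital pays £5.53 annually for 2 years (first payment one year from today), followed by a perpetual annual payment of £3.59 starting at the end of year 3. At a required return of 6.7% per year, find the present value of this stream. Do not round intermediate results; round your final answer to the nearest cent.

£57.10

PV of 2-year annuity: £5.53 × [1 − (1+0.067)^−2] / 0.067 = 10.04007
Perpetuity value at year 2: £3.59 / 0.067 = 53.58209
PV of perpetuity: 53.58209 / (1+0.067)^2 = 47.06421
Total PV = 10.04007 + 47.06421 = 57.10428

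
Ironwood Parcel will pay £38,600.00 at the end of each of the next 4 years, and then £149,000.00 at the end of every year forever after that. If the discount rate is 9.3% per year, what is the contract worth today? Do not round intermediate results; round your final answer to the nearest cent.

PV of 4-year annuity: £38,600.00 × [1 − (1+0.093)^−4] / 0.093 = 124234.13963
Perpetuity value at year 4: £149,000.00 / 0.093 = 1602150.53763
PV of perpetuity: 1602150.53763 / (1+0.093)^4 = 1122593.88464
Total PV = 124234.13963 + 1122593.88464 = 1246828.02428

£1246828.02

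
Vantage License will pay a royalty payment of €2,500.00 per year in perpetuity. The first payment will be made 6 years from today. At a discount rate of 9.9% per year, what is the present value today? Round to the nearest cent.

€15751.30

Value at end of year 5: C / r = €2,500.00 / 0.099 = €25,252.5253
Discount to today: PV = €25,252.5253 / (1 + 0.099)^5 = €25,252.5253 / 1.603203 = €15,751.30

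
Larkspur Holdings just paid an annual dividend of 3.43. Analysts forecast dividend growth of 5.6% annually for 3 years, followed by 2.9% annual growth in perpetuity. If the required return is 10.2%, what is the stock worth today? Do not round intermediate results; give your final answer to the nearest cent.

D_1 = 3.62208
D_2 = 3.82492
D_3 = 4.03911
Terminal value at year 3: TV = D_3×(1+g_2)/(r−g_2) = 4.15625/0.073 = 56.93488
P_0 = D_1/(1+r)^1 + D_2/(1+r)^2 + D_3/(1+r)^3 + TV/(1+r)^3
    = 3.28682 + 3.14962 + 3.01815 + 42.54354 = 51.99814

52.00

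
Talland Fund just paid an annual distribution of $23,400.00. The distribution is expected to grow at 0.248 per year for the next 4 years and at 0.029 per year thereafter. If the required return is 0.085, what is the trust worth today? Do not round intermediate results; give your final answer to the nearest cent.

D_1 = 29203.20000
D_2 = 36445.59360
D_3 = 45484.10081
D_4 = 56764.15781
Terminal value at year 4: TV = D_4×(1+g_2)/(r−g_2) = 58410.31839/0.056 = 1043041.39984
P_0 = D_1/(1+r)^1 + D_2/(1+r)^2 + D_3/(1+r)^3 + D_4/(1+r)^4 + TV/(1+r)^4
    = 26915.39171 + 30958.90216 + 35609.87088 + 40959.55655 + 752631.85155 = 887075.57284

$887075.57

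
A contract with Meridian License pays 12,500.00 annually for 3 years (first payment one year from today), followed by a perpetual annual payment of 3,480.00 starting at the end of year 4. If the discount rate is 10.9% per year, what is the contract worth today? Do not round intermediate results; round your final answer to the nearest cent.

PV of 3-year annuity: 12,500.00 × [1 − (1+0.109)^−3] / 0.109 = 30599.63988
Perpetuity value at year 3: 3,480.00 / 0.109 = 31926.60550
PV of perpetuity: 31926.60550 / (1+0.109)^3 = 23407.66576
Total PV = 30599.63988 + 23407.66576 = 54007.30564

54007.31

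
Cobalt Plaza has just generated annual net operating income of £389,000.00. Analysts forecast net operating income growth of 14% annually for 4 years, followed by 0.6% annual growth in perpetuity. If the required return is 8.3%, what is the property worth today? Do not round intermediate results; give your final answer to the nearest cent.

£8011480.72

D_1 = 443460.00000
D_2 = 505544.40000
D_3 = 576320.61600
D_4 = 657005.50224
Terminal value at year 4: TV = D_4×(1+g_2)/(r−g_2) = 660947.53525/0.077 = 8583734.22407
P_0 = D_1/(1+r)^1 + D_2/(1+r)^2 + D_3/(1+r)^3 + D_4/(1+r)^4 + TV/(1+r)^4
    = 409473.68421 + 431024.93075 + 453710.45342 + 477589.95097 + 6239681.69705 = 8011480.71640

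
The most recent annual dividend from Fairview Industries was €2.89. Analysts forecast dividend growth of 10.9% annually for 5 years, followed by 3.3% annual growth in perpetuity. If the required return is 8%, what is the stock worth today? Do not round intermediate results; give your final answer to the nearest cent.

D_1 = 3.20501
D_2 = 3.55436
D_3 = 3.94178
D_4 = 4.37144
D_5 = 4.84792
Terminal value at year 5: TV = D_5×(1+g_2)/(r−g_2) = 5.00790/0.047 = 106.55112
P_0 = D_1/(1+r)^1 + D_2/(1+r)^2 + D_3/(1+r)^3 + D_4/(1+r)^4 + D_5/(1+r)^5 + TV/(1+r)^5
    = 2.96760 + 3.04729 + 3.12911 + 3.21314 + 3.29941 + 72.51690 = 88.17346

€88.17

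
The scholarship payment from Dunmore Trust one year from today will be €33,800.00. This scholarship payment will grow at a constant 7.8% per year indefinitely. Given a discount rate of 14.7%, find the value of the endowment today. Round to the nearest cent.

Growing perpetuity: P = D₁ / (r − g) = €33,800.0000 / (0.147 − 0.078) = €489,855.07

€489855.07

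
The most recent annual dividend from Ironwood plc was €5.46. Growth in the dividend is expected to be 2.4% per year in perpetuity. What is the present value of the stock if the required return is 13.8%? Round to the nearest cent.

D₁ = D₀ × (1 + g) = €5.46 × 1.024 = €5.5910
Growing perpetuity: P = D₁ / (r − g) = €5.5910 / (0.138 − 0.024) = €49.04

€49.04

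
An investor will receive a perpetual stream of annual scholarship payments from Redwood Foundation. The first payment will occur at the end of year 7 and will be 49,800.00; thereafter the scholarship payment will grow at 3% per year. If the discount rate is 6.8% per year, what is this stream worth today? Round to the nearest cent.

883116.97

Value at end of year 6: C₁ / (r − g) = 49,800.00 / (0.068 − 0.03) = 1,310,526.3158
Discount to today: PV = 1,310,526.3158 / (1 + 0.068)^6 = 1,310,526.3158 / 1.483978 = 883,116.97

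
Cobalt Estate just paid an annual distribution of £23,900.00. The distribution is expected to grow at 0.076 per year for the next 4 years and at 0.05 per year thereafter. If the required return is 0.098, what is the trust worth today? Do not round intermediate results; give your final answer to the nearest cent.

D_1 = 25716.40000
D_2 = 27670.84640
D_3 = 29773.83073
D_4 = 32036.64186
Terminal value at year 4: TV = D_4×(1+g_2)/(r−g_2) = 33638.47395/0.048 = 700801.54072
P_0 = D_1/(1+r)^1 + D_2/(1+r)^2 + D_3/(1+r)^3 + D_4/(1+r)^4 + TV/(1+r)^4
    = 23421.12933 + 22951.85351 + 22491.98031 + 22041.32132 + 482153.90390 = 573060.18837

£573060.19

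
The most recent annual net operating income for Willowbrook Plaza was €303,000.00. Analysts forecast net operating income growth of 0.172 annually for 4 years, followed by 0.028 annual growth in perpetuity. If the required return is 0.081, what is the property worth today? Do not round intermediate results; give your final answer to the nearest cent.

€9609675.75

D_1 = 355116.00000
D_2 = 416195.95200
D_3 = 487781.65574
D_4 = 571680.10053
Terminal value at year 4: TV = D_4×(1+g_2)/(r−g_2) = 587687.14335/0.053 = 11088436.66692
P_0 = D_1/(1+r)^1 + D_2/(1+r)^2 + D_3/(1+r)^3 + D_4/(1+r)^4 + TV/(1+r)^4
    = 328506.93802 + 356161.08359 + 386143.19146 + 418649.23255 + 8120215.30309 = 9609675.74871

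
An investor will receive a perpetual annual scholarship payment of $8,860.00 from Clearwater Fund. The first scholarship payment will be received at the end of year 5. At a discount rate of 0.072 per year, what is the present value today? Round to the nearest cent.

$93179.87

Value at end of year 4: C / r = $8,860.00 / 0.072 = $123,055.5556
Discount to today: PV = $123,055.5556 / (1 + 0.072)^4 = $123,055.5556 / 1.320624 = $93,179.87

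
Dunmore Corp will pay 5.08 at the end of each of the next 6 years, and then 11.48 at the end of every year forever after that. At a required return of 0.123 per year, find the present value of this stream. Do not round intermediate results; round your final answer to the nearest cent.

PV of 6-year annuity: 5.08 × [1 − (1+0.123)^−6] / 0.123 = 20.70969
Perpetuity value at year 6: 11.48 / 0.123 = 93.33333
PV of perpetuity: 93.33333 / (1+0.123)^6 = 46.53270
Total PV = 20.70969 + 46.53270 = 67.24239

67.24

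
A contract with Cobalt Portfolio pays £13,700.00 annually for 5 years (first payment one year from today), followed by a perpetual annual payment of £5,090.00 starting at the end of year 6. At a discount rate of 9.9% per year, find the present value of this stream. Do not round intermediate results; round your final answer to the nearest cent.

£84136.37

PV of 5-year annuity: £13,700.00 × [1 − (1+0.099)^−5] / 0.099 = 52066.72456
Perpetuity value at year 5: £5,090.00 / 0.099 = 51414.14141
PV of perpetuity: 51414.14141 / (1+0.099)^5 = 32069.64302
Total PV = 52066.72456 + 32069.64302 = 84136.36758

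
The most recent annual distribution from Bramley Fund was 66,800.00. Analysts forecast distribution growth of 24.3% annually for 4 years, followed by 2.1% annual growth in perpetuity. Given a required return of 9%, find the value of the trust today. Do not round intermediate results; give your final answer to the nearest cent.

2046673.53

D_1 = 83032.40000
D_2 = 103209.27320
D_3 = 128289.12659
D_4 = 159463.38435
Terminal value at year 4: TV = D_4×(1+g_2)/(r−g_2) = 162812.11542/0.069 = 2359595.87565
P_0 = D_1/(1+r)^1 + D_2/(1+r)^2 + D_3/(1+r)^3 + D_4/(1+r)^4 + TV/(1+r)^4
    = 76176.51376 + 86869.18037 + 99062.74422 + 112967.88171 + 1671597.20623 = 2046673.52630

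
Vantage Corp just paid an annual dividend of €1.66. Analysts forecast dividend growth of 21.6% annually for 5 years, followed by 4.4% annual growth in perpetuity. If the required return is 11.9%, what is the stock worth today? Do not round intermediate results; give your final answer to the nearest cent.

€45.74

D_1 = 2.01856
D_2 = 2.45457
D_3 = 2.98476
D_4 = 3.62946
D_5 = 4.41343
Terminal value at year 5: TV = D_5×(1+g_2)/(r−g_2) = 4.60762/0.075 = 61.43491
P_0 = D_1/(1+r)^1 + D_2/(1+r)^2 + D_3/(1+r)^3 + D_4/(1+r)^4 + D_5/(1+r)^5 + TV/(1+r)^5
    = 1.80390 + 1.96027 + 2.13019 + 2.31485 + 2.51551 + 35.01586 = 45.74056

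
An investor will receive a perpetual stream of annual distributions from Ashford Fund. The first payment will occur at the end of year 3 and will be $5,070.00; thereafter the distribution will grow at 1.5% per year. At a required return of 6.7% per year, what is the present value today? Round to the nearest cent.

$85639.83

Value at end of year 2: C₁ / (r − g) = $5,070.00 / (0.067 − 0.015) = $97,500.0000
Discount to today: PV = $97,500.0000 / (1 + 0.067)^2 = $97,500.0000 / 1.138489 = $85,639.83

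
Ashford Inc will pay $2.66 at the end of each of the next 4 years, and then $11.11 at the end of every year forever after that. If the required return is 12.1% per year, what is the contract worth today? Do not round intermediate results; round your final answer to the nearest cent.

PV of 4-year annuity: $2.66 × [1 − (1+0.121)^−4] / 0.121 = 8.06236
Perpetuity value at year 4: $11.11 / 0.121 = 91.81818
PV of perpetuity: 91.81818 / (1+0.121)^4 = 58.14418
Total PV = 8.06236 + 58.14418 = 66.20654

$66.21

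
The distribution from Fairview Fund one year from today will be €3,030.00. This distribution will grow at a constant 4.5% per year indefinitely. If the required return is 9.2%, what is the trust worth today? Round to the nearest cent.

€64468.09

Growing perpetuity: P = D₁ / (r − g) = €3,030.0000 / (0.092 − 0.045) = €64,468.09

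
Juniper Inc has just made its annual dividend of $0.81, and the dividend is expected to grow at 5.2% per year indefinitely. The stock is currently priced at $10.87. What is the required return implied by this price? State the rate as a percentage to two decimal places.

13.04%

D₁ = $0.81 × 1.052 = $0.8521
P = D₁/(r − g) ⇒ r = D₁/P + g = $0.8521/$10.87 + 0.052 = 0.078392 + 0.052 = 0.130392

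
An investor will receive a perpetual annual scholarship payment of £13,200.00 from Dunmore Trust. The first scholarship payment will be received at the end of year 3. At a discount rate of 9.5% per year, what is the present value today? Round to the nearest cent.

£115883.63

Value at end of year 2: C / r = £13,200.00 / 0.095 = £138,947.3684
Discount to today: PV = £138,947.3684 / (1 + 0.095)^2 = £138,947.3684 / 1.199025 = £115,883.63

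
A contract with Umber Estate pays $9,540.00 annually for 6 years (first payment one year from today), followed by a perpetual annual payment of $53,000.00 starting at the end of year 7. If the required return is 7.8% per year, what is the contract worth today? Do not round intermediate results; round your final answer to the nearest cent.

PV of 6-year annuity: $9,540.00 × [1 − (1+0.078)^−6] / 0.078 = 44371.13695
Perpetuity value at year 6: $53,000.00 / 0.078 = 679487.17949
PV of perpetuity: 679487.17949 / (1+0.078)^6 = 432980.86309
Total PV = 44371.13695 + 432980.86309 = 477352.00004

$477352.00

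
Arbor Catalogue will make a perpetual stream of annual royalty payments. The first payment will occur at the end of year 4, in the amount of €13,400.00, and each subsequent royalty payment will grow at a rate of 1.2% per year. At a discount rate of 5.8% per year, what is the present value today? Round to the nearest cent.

Value at end of year 3: C₁ / (r − g) = €13,400.00 / (0.058 − 0.012) = €291,304.3478
Discount to today: PV = €291,304.3478 / (1 + 0.058)^3 = €291,304.3478 / 1.184287 = €245,974.43

€245974.43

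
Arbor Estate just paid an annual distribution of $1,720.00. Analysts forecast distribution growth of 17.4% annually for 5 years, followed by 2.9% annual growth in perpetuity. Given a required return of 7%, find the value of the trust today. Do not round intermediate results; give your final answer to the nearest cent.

D_1 = 2019.28000
D_2 = 2370.63472
D_3 = 2783.12516
D_4 = 3267.38894
D_5 = 3835.91461
Terminal value at year 5: TV = D_5×(1+g_2)/(r−g_2) = 3947.15614/0.041 = 96272.10094
P_0 = D_1/(1+r)^1 + D_2/(1+r)^2 + D_3/(1+r)^3 + D_4/(1+r)^4 + D_5/(1+r)^5 + TV/(1+r)^5
    = 1887.17757 + 2070.60418 + 2271.85916 + 2492.67538 + 2734.95411 + 68640.67744 = 80097.94783

$80097.95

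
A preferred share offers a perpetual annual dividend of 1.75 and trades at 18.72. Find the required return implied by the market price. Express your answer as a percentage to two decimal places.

9.35%

P = C/r ⇒ r = C/P = 1.75/18.72 = 0.093483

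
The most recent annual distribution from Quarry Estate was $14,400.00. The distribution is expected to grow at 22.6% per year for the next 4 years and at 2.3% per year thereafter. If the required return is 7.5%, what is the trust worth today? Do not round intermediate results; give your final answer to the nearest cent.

D_1 = 17654.40000
D_2 = 21644.29440
D_3 = 26535.90493
D_4 = 32533.01945
Terminal value at year 4: TV = D_4×(1+g_2)/(r−g_2) = 33281.27890/0.052 = 640024.59417
P_0 = D_1/(1+r)^1 + D_2/(1+r)^2 + D_3/(1+r)^3 + D_4/(1+r)^4 + TV/(1+r)^4
    = 16422.69767 + 18729.51381 + 21360.35715 + 24360.74220 + 479250.75519 = 560124.06602

$560124.07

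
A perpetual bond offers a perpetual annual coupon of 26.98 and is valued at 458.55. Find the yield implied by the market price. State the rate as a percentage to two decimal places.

5.88%

P = C/r ⇒ r = C/P = 26.98/458.55 = 0.058838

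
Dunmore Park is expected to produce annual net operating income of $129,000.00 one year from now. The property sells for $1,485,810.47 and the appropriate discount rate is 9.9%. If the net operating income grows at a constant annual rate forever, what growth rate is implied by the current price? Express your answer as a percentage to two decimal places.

P = D₁/(r−g) ⇒ g = r − D₁/P = 0.099 − $129,000.00/$1,485,810.47 = 0.012179

1.22%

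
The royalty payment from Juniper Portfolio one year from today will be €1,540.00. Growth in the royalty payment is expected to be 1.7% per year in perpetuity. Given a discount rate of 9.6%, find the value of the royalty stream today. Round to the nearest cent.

Growing perpetuity: P = D₁ / (r − g) = €1,540.0000 / (0.096 − 0.017) = €19,493.67

€19493.67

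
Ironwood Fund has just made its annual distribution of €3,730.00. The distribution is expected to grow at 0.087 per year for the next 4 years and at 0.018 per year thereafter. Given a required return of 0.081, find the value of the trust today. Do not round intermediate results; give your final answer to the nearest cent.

€76749.57

D_1 = 4054.51000
D_2 = 4407.25237
D_3 = 4790.68333
D_4 = 5207.47278
Terminal value at year 4: TV = D_4×(1+g_2)/(r−g_2) = 5301.20729/0.063 = 84146.14739
P_0 = D_1/(1+r)^1 + D_2/(1+r)^2 + D_3/(1+r)^3 + D_4/(1+r)^4 + TV/(1+r)^4
    = 3750.70305 + 3771.52102 + 3792.45453 + 3813.50423 + 61621.38580 = 76749.56862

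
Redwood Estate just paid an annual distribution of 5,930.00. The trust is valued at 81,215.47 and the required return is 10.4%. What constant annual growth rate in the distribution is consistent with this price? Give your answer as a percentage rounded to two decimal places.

P = D₀(1+g)/(r−g) ⇒ P(r−g) = D₀(1+g) ⇒ g(P+D₀) = P·r − D₀
g = (P·r − D₀)/(P + D₀) = (81,215.47×0.104 − 5,930.00) / (81,215.47 + 5,930.00) = 0.028876

2.89%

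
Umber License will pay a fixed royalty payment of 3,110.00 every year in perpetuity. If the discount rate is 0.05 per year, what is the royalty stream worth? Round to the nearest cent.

Level perpetuity: PV = C / r = 3,110.00 / 0.05 = 62,200.00

62200.00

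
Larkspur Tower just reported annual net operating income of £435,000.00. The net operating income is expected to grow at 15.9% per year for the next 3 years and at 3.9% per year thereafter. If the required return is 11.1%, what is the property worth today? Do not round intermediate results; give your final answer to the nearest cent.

D_1 = 504165.00000
D_2 = 584327.23500
D_3 = 677235.26536
Terminal value at year 3: TV = D_3×(1+g_2)/(r−g_2) = 703647.44071/0.072 = 9772881.12103
P_0 = D_1/(1+r)^1 + D_2/(1+r)^2 + D_3/(1+r)^3 + TV/(1+r)^3
    = 453793.87939 + 473399.73556 + 493852.64943 + 7126568.09387 = 8547614.35825

£8547614.36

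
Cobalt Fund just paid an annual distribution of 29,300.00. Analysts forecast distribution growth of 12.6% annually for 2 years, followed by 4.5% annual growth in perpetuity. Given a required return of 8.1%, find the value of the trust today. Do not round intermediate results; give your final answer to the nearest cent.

D_1 = 32991.80000
D_2 = 37148.76680
Terminal value at year 2: TV = D_2×(1+g_2)/(r−g_2) = 38820.46131/0.036 = 1078346.14739
P_0 = D_1/(1+r)^1 + D_2/(1+r)^2 + TV/(1+r)^2
    = 30519.70398 + 31790.18194 + 922798.33692 = 985108.22284

985108.22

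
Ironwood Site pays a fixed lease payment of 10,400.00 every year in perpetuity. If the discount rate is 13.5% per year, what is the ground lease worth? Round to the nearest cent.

77037.04

Level perpetuity: PV = C / r = 10,400.00 / 0.135 = 77,037.04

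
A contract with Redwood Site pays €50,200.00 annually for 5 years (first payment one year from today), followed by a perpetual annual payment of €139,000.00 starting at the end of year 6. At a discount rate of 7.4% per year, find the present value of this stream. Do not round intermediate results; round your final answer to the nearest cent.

PV of 5-year annuity: €50,200.00 × [1 − (1+0.074)^−5] / 0.074 = 203644.10072
Perpetuity value at year 5: €139,000.00 / 0.074 = 1878378.37838
PV of perpetuity: 1878378.37838 / (1+0.074)^5 = 1314503.27877
Total PV = 203644.10072 + 1314503.27877 = 1518147.37949

€1518147.38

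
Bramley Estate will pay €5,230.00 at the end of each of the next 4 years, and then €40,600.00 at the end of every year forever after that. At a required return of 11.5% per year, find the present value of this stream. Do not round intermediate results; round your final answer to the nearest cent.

€244471.24

PV of 4-year annuity: €5,230.00 × [1 − (1+0.115)^−4] / 0.115 = 16054.08017
Perpetuity value at year 4: €40,600.00 / 0.115 = 353043.47826
PV of perpetuity: 353043.47826 / (1+0.115)^4 = 228417.15801
Total PV = 16054.08017 + 228417.15801 = 244471.23818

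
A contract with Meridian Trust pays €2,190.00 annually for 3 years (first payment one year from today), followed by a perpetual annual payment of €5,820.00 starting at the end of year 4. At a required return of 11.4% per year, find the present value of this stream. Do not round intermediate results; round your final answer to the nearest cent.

€42243.30

PV of 3-year annuity: €2,190.00 × [1 − (1+0.114)^−3] / 0.114 = 5314.72196
Perpetuity value at year 3: €5,820.00 / 0.114 = 51052.63158
PV of perpetuity: 51052.63158 / (1+0.114)^3 = 36928.57597
Total PV = 5314.72196 + 36928.57597 = 42243.29792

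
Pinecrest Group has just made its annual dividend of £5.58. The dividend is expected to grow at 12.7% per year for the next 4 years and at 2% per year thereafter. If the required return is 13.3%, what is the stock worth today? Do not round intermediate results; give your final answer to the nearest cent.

£71.34

D_1 = 6.28866
D_2 = 7.08732
D_3 = 7.98741
D_4 = 9.00181
Terminal value at year 4: TV = D_4×(1+g_2)/(r−g_2) = 9.18185/0.113 = 81.25528
P_0 = D_1/(1+r)^1 + D_2/(1+r)^2 + D_3/(1+r)^3 + D_4/(1+r)^4 + TV/(1+r)^4
    = 5.55045 + 5.52106 + 5.49182 + 5.46274 + 49.30965 = 71.33572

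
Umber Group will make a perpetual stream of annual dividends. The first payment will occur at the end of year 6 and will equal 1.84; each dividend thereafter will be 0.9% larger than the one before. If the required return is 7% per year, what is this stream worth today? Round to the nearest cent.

Value at end of year 5: C₁ / (r − g) = 1.84 / (0.07 − 0.009) = 30.1639
Discount to today: PV = 30.1639 / (1 + 0.07)^5 = 30.1639 / 1.402552 = 21.51

21.51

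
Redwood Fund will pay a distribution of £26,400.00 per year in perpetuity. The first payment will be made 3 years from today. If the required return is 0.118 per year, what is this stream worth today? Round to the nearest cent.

Value at end of year 2: C / r = £26,400.00 / 0.118 = £223,728.8136
Discount to today: PV = £223,728.8136 / (1 + 0.118)^2 = £223,728.8136 / 1.249924 = £178,993.93

£178993.93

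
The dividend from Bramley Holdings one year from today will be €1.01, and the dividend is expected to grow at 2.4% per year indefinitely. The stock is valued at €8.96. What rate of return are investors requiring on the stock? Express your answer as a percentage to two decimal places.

13.67%

P = D₁/(r − g) ⇒ r = D₁/P + g = €1.0100/€8.96 + 0.024 = 0.112723 + 0.024 = 0.136723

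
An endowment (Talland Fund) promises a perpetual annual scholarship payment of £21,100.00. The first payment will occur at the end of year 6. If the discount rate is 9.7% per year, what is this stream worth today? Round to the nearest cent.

£136923.37

Value at end of year 5: C / r = £21,100.00 / 0.097 = £217,525.7732
Discount to today: PV = £217,525.7732 / (1 + 0.097)^5 = £217,525.7732 / 1.588668 = £136,923.37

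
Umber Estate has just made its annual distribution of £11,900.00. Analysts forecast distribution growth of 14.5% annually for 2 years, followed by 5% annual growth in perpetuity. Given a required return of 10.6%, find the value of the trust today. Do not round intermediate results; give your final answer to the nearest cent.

D_1 = 13625.50000
D_2 = 15601.19750
Terminal value at year 2: TV = D_2×(1+g_2)/(r−g_2) = 16381.25737/0.056 = 292522.45312
P_0 = D_1/(1+r)^1 + D_2/(1+r)^2 + TV/(1+r)^2
    = 12319.62025 + 12754.03724 + 239138.19829 = 264211.85579

£264211.86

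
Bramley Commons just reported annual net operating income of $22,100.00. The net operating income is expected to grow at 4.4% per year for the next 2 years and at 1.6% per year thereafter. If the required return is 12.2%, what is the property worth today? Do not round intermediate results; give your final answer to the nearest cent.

D_1 = 23072.40000
D_2 = 24087.58560
Terminal value at year 2: TV = D_2×(1+g_2)/(r−g_2) = 24472.98697/0.106 = 230877.23556
P_0 = D_1/(1+r)^1 + D_2/(1+r)^2 + TV/(1+r)^2
    = 20563.63636 + 19134.07876 + 183398.33977 = 223096.05489

$223096.05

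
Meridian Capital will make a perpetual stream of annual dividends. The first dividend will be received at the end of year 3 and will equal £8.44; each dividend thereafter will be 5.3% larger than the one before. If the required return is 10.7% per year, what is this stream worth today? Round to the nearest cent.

£127.54

Value at end of year 2: C₁ / (r − g) = £8.44 / (0.107 − 0.053) = £156.2963
Discount to today: PV = £156.2963 / (1 + 0.107)^2 = £156.2963 / 1.225449 = £127.54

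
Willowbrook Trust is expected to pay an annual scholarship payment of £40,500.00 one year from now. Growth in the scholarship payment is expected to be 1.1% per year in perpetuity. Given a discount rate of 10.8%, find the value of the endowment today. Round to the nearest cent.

£417525.77

Growing perpetuity: P = D₁ / (r − g) = £40,500.0000 / (0.108 − 0.011) = £417,525.77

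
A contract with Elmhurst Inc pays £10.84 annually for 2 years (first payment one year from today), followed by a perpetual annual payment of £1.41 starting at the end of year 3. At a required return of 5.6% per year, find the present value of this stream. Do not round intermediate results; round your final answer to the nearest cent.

£42.56

PV of 2-year annuity: £10.84 × [1 − (1+0.056)^−2] / 0.056 = 19.98594
Perpetuity value at year 2: £1.41 / 0.056 = 25.17857
PV of perpetuity: 25.17857 / (1+0.056)^2 = 22.57892
Total PV = 19.98594 + 22.57892 = 42.56486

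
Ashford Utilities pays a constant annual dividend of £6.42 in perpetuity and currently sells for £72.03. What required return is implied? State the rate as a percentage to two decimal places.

P = C/r ⇒ r = C/P = £6.42/£72.03 = 0.089130

8.91%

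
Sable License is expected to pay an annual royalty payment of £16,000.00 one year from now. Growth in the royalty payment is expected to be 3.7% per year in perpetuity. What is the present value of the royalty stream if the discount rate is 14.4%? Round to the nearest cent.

£149532.71

Growing perpetuity: P = D₁ / (r − g) = £16,000.0000 / (0.144 − 0.037) = £149,532.71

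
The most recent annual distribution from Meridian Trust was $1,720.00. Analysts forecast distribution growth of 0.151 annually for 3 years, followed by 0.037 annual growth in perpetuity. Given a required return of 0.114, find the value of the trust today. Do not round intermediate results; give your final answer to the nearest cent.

D_1 = 1979.72000
D_2 = 2278.65772
D_3 = 2622.73504
Terminal value at year 3: TV = D_3×(1+g_2)/(r−g_2) = 2719.77623/0.077 = 35321.76925
P_0 = D_1/(1+r)^1 + D_2/(1+r)^2 + D_3/(1+r)^3 + TV/(1+r)^3
    = 1777.12747 + 1836.15235 + 1897.13766 + 25549.76303 = 31060.18051

$31060.18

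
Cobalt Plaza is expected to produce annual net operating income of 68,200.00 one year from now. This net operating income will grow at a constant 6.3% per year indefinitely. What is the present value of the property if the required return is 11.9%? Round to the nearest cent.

Growing perpetuity: P = D₁ / (r − g) = 68,200.0000 / (0.119 − 0.063) = 1,217,857.14

1217857.14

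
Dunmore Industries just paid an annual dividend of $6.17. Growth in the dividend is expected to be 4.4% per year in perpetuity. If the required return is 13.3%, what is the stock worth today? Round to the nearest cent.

$72.38

D₁ = D₀ × (1 + g) = $6.17 × 1.044 = $6.4415
Growing perpetuity: P = D₁ / (r − g) = $6.4415 / (0.133 − 0.044) = $72.38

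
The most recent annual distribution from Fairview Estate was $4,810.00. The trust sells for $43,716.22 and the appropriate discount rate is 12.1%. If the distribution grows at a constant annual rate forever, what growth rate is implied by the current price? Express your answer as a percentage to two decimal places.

P = D₀(1+g)/(r−g) ⇒ P(r−g) = D₀(1+g) ⇒ g(P+D₀) = P·r − D₀
g = (P·r − D₀)/(P + D₀) = ($43,716.22×0.121 − $4,810.00) / ($43,716.22 + $4,810.00) = 0.009885

0.99%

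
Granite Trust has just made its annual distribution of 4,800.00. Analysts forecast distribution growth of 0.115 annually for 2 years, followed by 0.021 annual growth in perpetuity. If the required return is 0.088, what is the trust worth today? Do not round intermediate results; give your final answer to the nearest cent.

D_1 = 5352.00000
D_2 = 5967.48000
Terminal value at year 2: TV = D_2×(1+g_2)/(r−g_2) = 6092.79708/0.067 = 90937.26985
P_0 = D_1/(1+r)^1 + D_2/(1+r)^2 + TV/(1+r)^2
    = 4919.11765 + 5041.19134 + 76821.73667 = 86782.04565

86782.05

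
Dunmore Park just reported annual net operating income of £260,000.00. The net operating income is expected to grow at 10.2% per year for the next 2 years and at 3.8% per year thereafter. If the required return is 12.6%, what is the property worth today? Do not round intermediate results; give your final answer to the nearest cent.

D_1 = 286520.00000
D_2 = 315745.04000
Terminal value at year 2: TV = D_2×(1+g_2)/(r−g_2) = 327743.35152/0.088 = 3724356.26727
P_0 = D_1/(1+r)^1 + D_2/(1+r)^2 + TV/(1+r)^2
    = 254458.25933 + 249034.63746 + 2937476.74636 = 3440969.64315

£3440969.64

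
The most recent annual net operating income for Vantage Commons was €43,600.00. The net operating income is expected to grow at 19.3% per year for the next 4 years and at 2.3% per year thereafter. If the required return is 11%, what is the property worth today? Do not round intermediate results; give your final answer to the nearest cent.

D_1 = 52014.80000
D_2 = 62053.65640
D_3 = 74030.01209
D_4 = 88317.80442
Terminal value at year 4: TV = D_4×(1+g_2)/(r−g_2) = 90349.11392/0.087 = 1038495.56229
P_0 = D_1/(1+r)^1 + D_2/(1+r)^2 + D_3/(1+r)^3 + D_4/(1+r)^4 + TV/(1+r)^4
    = 46860.18018 + 50364.13960 + 54130.10679 + 58177.67334 + 684089.19339 = 893621.29330

€893621.29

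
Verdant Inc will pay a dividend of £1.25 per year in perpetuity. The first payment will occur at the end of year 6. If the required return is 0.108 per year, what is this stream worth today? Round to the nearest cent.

£6.93

Value at end of year 5: C / r = £1.25 / 0.108 = £11.5741
Discount to today: PV = £11.5741 / (1 + 0.108)^5 = £11.5741 / 1.669932 = £6.93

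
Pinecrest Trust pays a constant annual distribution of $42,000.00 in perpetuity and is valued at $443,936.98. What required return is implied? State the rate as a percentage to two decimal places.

P = C/r ⇒ r = C/P = $42,000.00/$443,936.98 = 0.094608

9.46%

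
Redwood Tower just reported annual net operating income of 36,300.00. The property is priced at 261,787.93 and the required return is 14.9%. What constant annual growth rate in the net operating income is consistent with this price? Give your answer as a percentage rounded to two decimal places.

0.91%

P = D₀(1+g)/(r−g) ⇒ P(r−g) = D₀(1+g) ⇒ g(P+D₀) = P·r − D₀
g = (P·r − D₀)/(P + D₀) = (261,787.93×0.149 − 36,300.00) / (261,787.93 + 36,300.00) = 0.009079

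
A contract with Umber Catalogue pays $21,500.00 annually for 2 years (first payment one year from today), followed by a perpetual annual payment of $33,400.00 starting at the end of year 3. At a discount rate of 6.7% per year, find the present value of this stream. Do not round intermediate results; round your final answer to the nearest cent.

PV of 2-year annuity: $21,500.00 × [1 − (1+0.067)^−2] / 0.067 = 39034.63275
Perpetuity value at year 2: $33,400.00 / 0.067 = 498507.46269
PV of perpetuity: 498507.46269 / (1+0.067)^2 = 437867.61461
Total PV = 39034.63275 + 437867.61461 = 476902.24735

$476902.25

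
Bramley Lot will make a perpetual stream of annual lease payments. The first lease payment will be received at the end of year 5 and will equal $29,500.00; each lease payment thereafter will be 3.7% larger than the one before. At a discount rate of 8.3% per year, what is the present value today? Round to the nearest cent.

$466176.48

Value at end of year 4: C₁ / (r − g) = $29,500.00 / (0.083 − 0.037) = $641,304.3478
Discount to today: PV = $641,304.3478 / (1 + 0.083)^4 = $641,304.3478 / 1.375669 = $466,176.48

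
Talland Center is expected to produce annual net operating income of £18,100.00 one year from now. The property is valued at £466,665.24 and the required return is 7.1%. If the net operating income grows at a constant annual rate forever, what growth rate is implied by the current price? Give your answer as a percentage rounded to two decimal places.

3.22%

P = D₁/(r−g) ⇒ g = r − D₁/P = 0.071 − £18,100.00/£466,665.24 = 0.032214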